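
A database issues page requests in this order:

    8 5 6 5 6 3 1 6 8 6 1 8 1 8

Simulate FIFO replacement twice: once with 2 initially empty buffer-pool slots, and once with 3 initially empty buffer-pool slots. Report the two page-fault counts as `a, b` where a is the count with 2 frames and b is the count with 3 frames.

2 frames: F F F . . F F F F . F . . . → 8 faults.
3 frames: F F F . . F F . F F . . . . → 7 faults.
7 < 8: adding a frame reduced faults, as is typical.

8, 7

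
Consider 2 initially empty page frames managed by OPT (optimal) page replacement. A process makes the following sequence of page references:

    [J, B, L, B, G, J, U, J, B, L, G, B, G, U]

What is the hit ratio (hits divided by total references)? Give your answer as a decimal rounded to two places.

0.29

J → fault, frames (J)
B → fault, frames (J B)
L → fault, evict J, frames (B L)
B → hit
G → fault, evict L, frames (B G)
J → fault, evict G, frames (B J)
U → fault, evict B, frames (J U)
J → hit
B → fault, evict J, frames (U B)
L → fault, evict U, frames (B L)
G → fault, evict L, frames (B G)
B → hit
G → hit
U → fault, evict G, frames (B U)
Hits: 4 of 14 references → 4/14 = 0.2857.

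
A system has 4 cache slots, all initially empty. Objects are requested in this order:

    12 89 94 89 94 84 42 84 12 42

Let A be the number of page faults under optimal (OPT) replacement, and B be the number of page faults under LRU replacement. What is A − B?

Under OPT: F F F . . F F . . . → 5 faults.
Under LRU: F F F . . F F . F . → 6 faults.
A − B = 5 − 6 = -1.

-1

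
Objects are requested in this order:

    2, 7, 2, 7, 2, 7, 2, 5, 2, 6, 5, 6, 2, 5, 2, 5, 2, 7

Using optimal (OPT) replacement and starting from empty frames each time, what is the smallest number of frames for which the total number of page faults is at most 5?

3

f=1: 18 faults
f=2: 6 faults
f=3: 5 faults
f=4: 4 faults
Smallest f with faults ≤ 5 is 3.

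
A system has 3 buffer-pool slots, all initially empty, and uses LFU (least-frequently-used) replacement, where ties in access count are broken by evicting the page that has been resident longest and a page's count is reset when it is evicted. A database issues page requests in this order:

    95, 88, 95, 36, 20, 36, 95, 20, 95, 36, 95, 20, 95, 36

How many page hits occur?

95: miss, frames [95]
88: miss, frames [95, 88]
95: hit
36: miss, frames [95, 88, 36]
20: miss, evict 88, frames [95, 36, 20]
36: hit
95: hit
20: hit
95: hit
36: hit
95: hit
20: hit
95: hit
36: hit
Hits: 10.

10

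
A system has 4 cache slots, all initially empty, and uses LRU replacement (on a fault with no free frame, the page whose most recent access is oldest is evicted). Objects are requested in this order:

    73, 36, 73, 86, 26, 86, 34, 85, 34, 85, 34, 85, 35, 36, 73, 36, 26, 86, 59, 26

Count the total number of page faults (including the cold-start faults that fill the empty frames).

73: miss, frames {73}
36: miss, frames {73,36}
73: hit
86: miss, frames {36,73,86}
26: miss, frames {36,73,86,26}
86: hit
34: miss, evict 36, frames {73,26,86,34}
85: miss, evict 73, frames {26,86,34,85}
34: hit
85: hit
34: hit
85: hit
35: miss, evict 26, frames {86,34,85,35}
36: miss, evict 86, frames {34,85,35,36}
73: miss, evict 34, frames {85,35,36,73}
36: hit
26: miss, evict 85, frames {35,73,36,26}
86: miss, evict 35, frames {73,36,26,86}
59: miss, evict 73, frames {36,26,86,59}
26: hit
Page faults: 12.

12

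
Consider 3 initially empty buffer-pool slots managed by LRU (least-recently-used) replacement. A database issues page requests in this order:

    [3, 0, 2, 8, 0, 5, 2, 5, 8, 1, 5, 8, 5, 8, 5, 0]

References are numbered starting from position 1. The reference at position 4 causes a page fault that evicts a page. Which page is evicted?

3

pos 1: 3 -> miss, frames [3]
pos 2: 0 -> miss, frames [3, 0]
pos 3: 2 -> miss, frames [3, 0, 2]
pos 4: 8 -> miss, evict 3, frames [0, 2, 8]
At position 4, page 3 is evicted.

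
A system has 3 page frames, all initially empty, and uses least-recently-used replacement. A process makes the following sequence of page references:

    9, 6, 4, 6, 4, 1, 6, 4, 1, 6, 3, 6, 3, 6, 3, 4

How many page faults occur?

9 -> fault, frames (9)
6 -> fault, frames (9 6)
4 -> fault, frames (9 6 4)
6 -> hit
4 -> hit
1 -> fault, evict 9, frames (6 4 1)
6 -> hit
4 -> hit
1 -> hit
6 -> hit
3 -> fault, evict 4, frames (1 6 3)
6 -> hit
3 -> hit
6 -> hit
3 -> hit
4 -> fault, evict 1, frames (6 3 4)
Page faults: 6.

6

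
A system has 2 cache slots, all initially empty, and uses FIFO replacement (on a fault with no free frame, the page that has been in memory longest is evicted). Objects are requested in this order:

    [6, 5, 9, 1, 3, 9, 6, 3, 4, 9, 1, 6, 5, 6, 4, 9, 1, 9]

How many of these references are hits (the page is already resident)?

6: miss, frames (6)
5: miss, frames (6 5)
9: miss, evict 6, frames (5 9)
1: miss, evict 5, frames (9 1)
3: miss, evict 9, frames (1 3)
9: miss, evict 1, frames (3 9)
6: miss, evict 3, frames (9 6)
3: miss, evict 9, frames (6 3)
4: miss, evict 6, frames (3 4)
9: miss, evict 3, frames (4 9)
1: miss, evict 4, frames (9 1)
6: miss, evict 9, frames (1 6)
5: miss, evict 1, frames (6 5)
6: hit
4: miss, evict 6, frames (5 4)
9: miss, evict 5, frames (4 9)
1: miss, evict 4, frames (9 1)
9: hit
Hits: 2.

2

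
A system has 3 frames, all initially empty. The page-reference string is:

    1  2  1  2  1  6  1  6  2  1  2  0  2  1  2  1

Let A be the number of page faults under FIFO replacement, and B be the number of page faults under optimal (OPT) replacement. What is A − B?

2

Under FIFO: F F . . . F . . . . . F . F F . → 6 faults.
Under OPT: F F . . . F . . . . . F . . . . → 4 faults.
A − B = 6 − 4 = 2.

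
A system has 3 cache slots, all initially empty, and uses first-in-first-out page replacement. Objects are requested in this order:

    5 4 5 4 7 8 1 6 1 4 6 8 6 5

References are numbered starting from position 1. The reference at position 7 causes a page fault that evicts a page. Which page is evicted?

4

pos 1: 5 → fault, frames (5)
pos 2: 4 → fault, frames (5 4)
pos 3: 5 → hit
pos 4: 4 → hit
pos 5: 7 → fault, frames (5 4 7)
pos 6: 8 → fault, evict 5, frames (4 7 8)
pos 7: 1 → fault, evict 4, frames (7 8 1)
At position 7, page 4 is evicted.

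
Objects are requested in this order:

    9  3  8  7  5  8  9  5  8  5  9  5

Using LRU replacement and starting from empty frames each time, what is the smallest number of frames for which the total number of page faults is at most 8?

3

f=1: 12 faults
f=2: 10 faults
f=3: 6 faults
f=4: 6 faults
f=5: 5 faults
Smallest f with faults ≤ 8 is 3.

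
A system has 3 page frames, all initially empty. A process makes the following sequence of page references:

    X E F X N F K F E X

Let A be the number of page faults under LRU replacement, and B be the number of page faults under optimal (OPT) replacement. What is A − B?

Under LRU: F F F . F . F . F F → 7 faults.
Under OPT: F F F . F . F . . F → 6 faults.
A − B = 7 − 6 = 1.

1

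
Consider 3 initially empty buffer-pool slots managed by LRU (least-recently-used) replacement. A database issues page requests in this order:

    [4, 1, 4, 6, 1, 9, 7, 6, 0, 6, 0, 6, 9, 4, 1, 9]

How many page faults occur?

4: miss, frames [4]
1: miss, frames [4, 1]
4: hit
6: miss, frames [1, 4, 6]
1: hit
9: miss, evict 4, frames [6, 1, 9]
7: miss, evict 6, frames [1, 9, 7]
6: miss, evict 1, frames [9, 7, 6]
0: miss, evict 9, frames [7, 6, 0]
6: hit
0: hit
6: hit
9: miss, evict 7, frames [0, 6, 9]
4: miss, evict 0, frames [6, 9, 4]
1: miss, evict 6, frames [9, 4, 1]
9: hit
Page faults: 10.

10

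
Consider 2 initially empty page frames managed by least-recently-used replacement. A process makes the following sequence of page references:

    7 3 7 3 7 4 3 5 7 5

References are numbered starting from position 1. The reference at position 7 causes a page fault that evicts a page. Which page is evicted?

pos 1: 7: fault, frames {7}
pos 2: 3: fault, frames {7,3}
pos 3: 7: hit
pos 4: 3: hit
pos 5: 7: hit
pos 6: 4: fault, evict 3, frames {7,4}
pos 7: 3: fault, evict 7, frames {4,3}
At position 7, page 7 is evicted.

7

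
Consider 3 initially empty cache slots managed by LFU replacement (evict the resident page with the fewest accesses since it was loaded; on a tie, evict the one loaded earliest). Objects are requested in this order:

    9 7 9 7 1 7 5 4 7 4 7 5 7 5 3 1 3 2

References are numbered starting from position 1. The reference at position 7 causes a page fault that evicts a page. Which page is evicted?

pos 1: 9 → miss, frames (9)
pos 2: 7 → miss, frames (9 7)
pos 3: 9 → hit
pos 4: 7 → hit
pos 5: 1 → miss, frames (9 7 1)
pos 6: 7 → hit
pos 7: 5 → miss, evict 1, frames (9 7 5)
At position 7, page 1 is evicted.

1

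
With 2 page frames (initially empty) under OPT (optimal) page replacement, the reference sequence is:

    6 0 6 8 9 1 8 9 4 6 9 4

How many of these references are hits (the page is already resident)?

3

6 → miss, frames {6}
0 → miss, frames {6,0}
6 → hit
8 → miss, evict 0, frames {6,8}
9 → miss, evict 6, frames {8,9}
1 → miss, evict 9, frames {8,1}
8 → hit
9 → miss, evict 1, frames {8,9}
4 → miss, evict 8, frames {9,4}
6 → miss, evict 4, frames {9,6}
9 → hit
4 → miss, evict 6, frames {9,4}
Hits: 3.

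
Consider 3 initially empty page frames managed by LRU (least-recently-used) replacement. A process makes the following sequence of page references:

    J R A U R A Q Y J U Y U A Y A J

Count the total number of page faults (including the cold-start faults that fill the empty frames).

10

J → fault, frames {J}
R → fault, frames {J,R}
A → fault, frames {J,R,A}
U → fault, evict J, frames {R,A,U}
R → hit
A → hit
Q → fault, evict U, frames {R,A,Q}
Y → fault, evict R, frames {A,Q,Y}
J → fault, evict A, frames {Q,Y,J}
U → fault, evict Q, frames {Y,J,U}
Y → hit
U → hit
A → fault, evict J, frames {Y,U,A}
Y → hit
A → hit
J → fault, evict U, frames {Y,A,J}
Page faults: 10.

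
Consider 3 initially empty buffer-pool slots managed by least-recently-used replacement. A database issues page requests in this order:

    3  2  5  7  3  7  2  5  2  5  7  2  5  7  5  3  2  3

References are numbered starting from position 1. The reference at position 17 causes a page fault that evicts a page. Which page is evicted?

7

pos 1: 3 → fault, frames [3]
pos 2: 2 → fault, frames [3, 2]
pos 3: 5 → fault, frames [3, 2, 5]
pos 4: 7 → fault, evict 3, frames [2, 5, 7]
pos 5: 3 → fault, evict 2, frames [5, 7, 3]
pos 6: 7 → hit
pos 7: 2 → fault, evict 5, frames [3, 7, 2]
pos 8: 5 → fault, evict 3, frames [7, 2, 5]
pos 9: 2 → hit
pos 10: 5 → hit
pos 11: 7 → hit
pos 12: 2 → hit
pos 13: 5 → hit
pos 14: 7 → hit
pos 15: 5 → hit
pos 16: 3 → fault, evict 2, frames [7, 5, 3]
pos 17: 2 → fault, evict 7, frames [5, 3, 2]
At position 17, page 7 is evicted.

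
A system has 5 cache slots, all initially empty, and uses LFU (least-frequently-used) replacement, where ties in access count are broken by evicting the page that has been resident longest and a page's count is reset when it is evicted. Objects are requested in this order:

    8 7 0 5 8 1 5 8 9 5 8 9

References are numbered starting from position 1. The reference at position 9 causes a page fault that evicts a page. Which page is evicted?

7

pos 1: 8 -> miss, frames (8)
pos 2: 7 -> miss, frames (8 7)
pos 3: 0 -> miss, frames (8 7 0)
pos 4: 5 -> miss, frames (8 7 0 5)
pos 5: 8 -> hit
pos 6: 1 -> miss, frames (8 7 0 5 1)
pos 7: 5 -> hit
pos 8: 8 -> hit
pos 9: 9 -> miss, evict 7, frames (8 0 5 1 9)
At position 9, page 7 is evicted.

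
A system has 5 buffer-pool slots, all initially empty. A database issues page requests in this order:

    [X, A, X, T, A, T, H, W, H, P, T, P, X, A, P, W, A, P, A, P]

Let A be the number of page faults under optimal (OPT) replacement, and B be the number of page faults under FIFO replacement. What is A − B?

-2

Under OPT: F F . F . . F F . F . . . . . . . . . . → 6 faults.
Under FIFO: F F . F . . F F . F . . F F . . . . . . → 8 faults.
A − B = 6 − 8 = -2.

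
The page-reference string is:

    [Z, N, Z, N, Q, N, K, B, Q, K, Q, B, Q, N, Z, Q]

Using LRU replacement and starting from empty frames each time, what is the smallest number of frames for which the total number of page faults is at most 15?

2

f=1: 16 faults
f=2: 11 faults
f=3: 8 faults
f=4: 6 faults
f=5: 5 faults
Smallest f with faults ≤ 15 is 2.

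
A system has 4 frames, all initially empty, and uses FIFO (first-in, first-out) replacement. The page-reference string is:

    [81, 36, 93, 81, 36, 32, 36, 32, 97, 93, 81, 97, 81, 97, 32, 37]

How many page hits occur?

9

81: miss, frames [81]
36: miss, frames [81, 36]
93: miss, frames [81, 36, 93]
81: hit
36: hit
32: miss, frames [81, 36, 93, 32]
36: hit
32: hit
97: miss, evict 81, frames [36, 93, 32, 97]
93: hit
81: miss, evict 36, frames [93, 32, 97, 81]
97: hit
81: hit
97: hit
32: hit
37: miss, evict 93, frames [32, 97, 81, 37]
Hits: 9.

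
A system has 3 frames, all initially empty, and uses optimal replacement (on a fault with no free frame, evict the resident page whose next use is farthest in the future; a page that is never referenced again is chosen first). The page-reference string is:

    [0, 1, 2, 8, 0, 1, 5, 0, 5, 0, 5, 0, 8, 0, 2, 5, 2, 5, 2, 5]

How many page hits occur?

0: fault, frames (0)
1: fault, frames (0 1)
2: fault, frames (0 1 2)
8: fault, evict 2, frames (0 1 8)
0: hit
1: hit
5: fault, evict 1, frames (0 8 5)
0: hit
5: hit
0: hit
5: hit
0: hit
8: hit
0: hit
2: fault, evict 8, frames (0 5 2)
5: hit
2: hit
5: hit
2: hit
5: hit
Hits: 14.

14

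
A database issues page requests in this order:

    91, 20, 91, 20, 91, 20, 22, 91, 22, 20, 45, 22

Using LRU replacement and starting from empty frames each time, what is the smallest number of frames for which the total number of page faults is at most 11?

2

f=1: 12 faults
f=2: 7 faults
f=3: 4 faults
f=4: 4 faults
Smallest f with faults ≤ 11 is 2.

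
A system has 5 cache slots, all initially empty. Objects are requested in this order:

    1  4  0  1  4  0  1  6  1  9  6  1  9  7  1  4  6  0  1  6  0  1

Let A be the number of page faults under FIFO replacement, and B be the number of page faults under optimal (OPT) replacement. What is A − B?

Under FIFO: F F F . . . . F . F . . . F F F . F . F . . → 10 faults.
Under OPT: F F F . . . . F . F . . . F . . . . . . . . → 6 faults.
A − B = 10 − 6 = 4.

4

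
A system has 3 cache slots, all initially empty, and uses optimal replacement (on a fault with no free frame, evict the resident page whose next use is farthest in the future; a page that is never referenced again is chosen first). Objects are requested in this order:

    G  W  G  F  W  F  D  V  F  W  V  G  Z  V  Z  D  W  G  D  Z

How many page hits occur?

11

G -> miss, frames {G}
W -> miss, frames {G,W}
G -> hit
F -> miss, frames {G,W,F}
W -> hit
F -> hit
D -> miss, evict G, frames {W,F,D}
V -> miss, evict D, frames {W,F,V}
F -> hit
W -> hit
V -> hit
G -> miss, evict F, frames {W,V,G}
Z -> miss, evict G, frames {W,V,Z}
V -> hit
Z -> hit
D -> miss, evict V, frames {W,Z,D}
W -> hit
G -> miss, evict W, frames {Z,D,G}
D -> hit
Z -> hit
Hits: 11.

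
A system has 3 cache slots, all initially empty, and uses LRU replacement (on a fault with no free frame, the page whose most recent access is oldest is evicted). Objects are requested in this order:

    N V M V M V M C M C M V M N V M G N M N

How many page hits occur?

13

N → miss, frames {N}
V → miss, frames {N,V}
M → miss, frames {N,V,M}
V → hit
M → hit
V → hit
M → hit
C → miss, evict N, frames {V,M,C}
M → hit
C → hit
M → hit
V → hit
M → hit
N → miss, evict C, frames {V,M,N}
V → hit
M → hit
G → miss, evict N, frames {V,M,G}
N → miss, evict V, frames {M,G,N}
M → hit
N → hit
Hits: 13.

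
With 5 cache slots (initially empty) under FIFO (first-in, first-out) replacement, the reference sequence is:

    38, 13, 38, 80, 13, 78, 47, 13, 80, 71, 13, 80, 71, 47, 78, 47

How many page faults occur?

38 -> miss, frames (38)
13 -> miss, frames (38 13)
38 -> hit
80 -> miss, frames (38 13 80)
13 -> hit
78 -> miss, frames (38 13 80 78)
47 -> miss, frames (38 13 80 78 47)
13 -> hit
80 -> hit
71 -> miss, evict 38, frames (13 80 78 47 71)
13 -> hit
80 -> hit
71 -> hit
47 -> hit
78 -> hit
47 -> hit
Page faults: 6.

6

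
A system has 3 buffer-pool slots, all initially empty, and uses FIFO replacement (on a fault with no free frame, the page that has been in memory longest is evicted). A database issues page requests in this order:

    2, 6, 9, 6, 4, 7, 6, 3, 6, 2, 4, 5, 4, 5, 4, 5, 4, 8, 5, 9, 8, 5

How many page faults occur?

12

2: miss, frames {2}
6: miss, frames {2,6}
9: miss, frames {2,6,9}
6: hit
4: miss, evict 2, frames {6,9,4}
7: miss, evict 6, frames {9,4,7}
6: miss, evict 9, frames {4,7,6}
3: miss, evict 4, frames {7,6,3}
6: hit
2: miss, evict 7, frames {6,3,2}
4: miss, evict 6, frames {3,2,4}
5: miss, evict 3, frames {2,4,5}
4: hit
5: hit
4: hit
5: hit
4: hit
8: miss, evict 2, frames {4,5,8}
5: hit
9: miss, evict 4, frames {5,8,9}
8: hit
5: hit
Page faults: 12.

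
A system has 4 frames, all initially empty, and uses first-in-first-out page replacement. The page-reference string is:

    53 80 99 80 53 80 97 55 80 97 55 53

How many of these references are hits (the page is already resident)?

6

53 -> miss, frames (53)
80 -> miss, frames (53 80)
99 -> miss, frames (53 80 99)
80 -> hit
53 -> hit
80 -> hit
97 -> miss, frames (53 80 99 97)
55 -> miss, evict 53, frames (80 99 97 55)
80 -> hit
97 -> hit
55 -> hit
53 -> miss, evict 80, frames (99 97 55 53)
Hits: 6.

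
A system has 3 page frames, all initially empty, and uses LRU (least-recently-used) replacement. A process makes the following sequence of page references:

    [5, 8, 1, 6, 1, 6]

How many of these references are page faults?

5 → miss, frames [5]
8 → miss, frames [5, 8]
1 → miss, frames [5, 8, 1]
6 → miss, evict 5, frames [8, 1, 6]
1 → hit
6 → hit
Page faults: 4.

4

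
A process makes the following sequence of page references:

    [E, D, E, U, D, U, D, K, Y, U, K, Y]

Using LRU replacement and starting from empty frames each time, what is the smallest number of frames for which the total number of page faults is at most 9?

2

f=1: 12 faults
f=2: 9 faults
f=3: 6 faults
f=4: 5 faults
f=5: 5 faults
Smallest f with faults ≤ 9 is 2.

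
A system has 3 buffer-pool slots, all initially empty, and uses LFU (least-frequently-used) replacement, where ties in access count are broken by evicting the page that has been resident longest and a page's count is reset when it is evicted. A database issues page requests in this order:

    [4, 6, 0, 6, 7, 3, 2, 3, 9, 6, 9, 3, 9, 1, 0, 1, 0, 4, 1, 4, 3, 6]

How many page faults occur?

15

4 → fault, frames [4]
6 → fault, frames [4, 6]
0 → fault, frames [4, 6, 0]
6 → hit
7 → fault, evict 4, frames [6, 0, 7]
3 → fault, evict 0, frames [6, 7, 3]
2 → fault, evict 7, frames [6, 3, 2]
3 → hit
9 → fault, evict 2, frames [6, 3, 9]
6 → hit
9 → hit
3 → hit
9 → hit
1 → fault, evict 6, frames [3, 9, 1]
0 → fault, evict 1, frames [3, 9, 0]
1 → fault, evict 0, frames [3, 9, 1]
0 → fault, evict 1, frames [3, 9, 0]
4 → fault, evict 0, frames [3, 9, 4]
1 → fault, evict 4, frames [3, 9, 1]
4 → fault, evict 1, frames [3, 9, 4]
3 → hit
6 → fault, evict 4, frames [3, 9, 6]
Page faults: 15.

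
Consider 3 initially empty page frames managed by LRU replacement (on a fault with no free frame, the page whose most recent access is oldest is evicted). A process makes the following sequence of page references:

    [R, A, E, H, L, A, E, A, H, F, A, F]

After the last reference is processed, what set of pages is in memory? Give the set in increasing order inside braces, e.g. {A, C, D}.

{A, F, H}

R: miss, frames (R)
A: miss, frames (R A)
E: miss, frames (R A E)
H: miss, evict R, frames (A E H)
L: miss, evict A, frames (E H L)
A: miss, evict E, frames (H L A)
E: miss, evict H, frames (L A E)
A: hit
H: miss, evict L, frames (E A H)
F: miss, evict E, frames (A H F)
A: hit
F: hit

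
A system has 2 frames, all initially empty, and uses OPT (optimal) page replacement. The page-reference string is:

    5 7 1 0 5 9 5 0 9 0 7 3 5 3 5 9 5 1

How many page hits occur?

5: fault, frames {5}
7: fault, frames {5,7}
1: fault, evict 7, frames {5,1}
0: fault, evict 1, frames {5,0}
5: hit
9: fault, evict 0, frames {5,9}
5: hit
0: fault, evict 5, frames {9,0}
9: hit
0: hit
7: fault, evict 0, frames {9,7}
3: fault, evict 7, frames {9,3}
5: fault, evict 9, frames {3,5}
3: hit
5: hit
9: fault, evict 3, frames {5,9}
5: hit
1: fault, evict 9, frames {5,1}
Hits: 7.

7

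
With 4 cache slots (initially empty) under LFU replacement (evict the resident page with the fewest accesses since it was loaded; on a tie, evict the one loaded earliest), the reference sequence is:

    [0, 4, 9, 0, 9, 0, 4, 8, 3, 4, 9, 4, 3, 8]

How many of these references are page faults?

6

0 → miss, frames (0)
4 → miss, frames (0 4)
9 → miss, frames (0 4 9)
0 → hit
9 → hit
0 → hit
4 → hit
8 → miss, frames (0 4 9 8)
3 → miss, evict 8, frames (0 4 9 3)
4 → hit
9 → hit
4 → hit
3 → hit
8 → miss, evict 3, frames (0 4 9 8)
Page faults: 6.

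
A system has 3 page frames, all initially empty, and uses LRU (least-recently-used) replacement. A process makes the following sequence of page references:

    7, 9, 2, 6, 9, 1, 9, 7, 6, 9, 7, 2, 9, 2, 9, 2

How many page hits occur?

7: miss, frames (7)
9: miss, frames (7 9)
2: miss, frames (7 9 2)
6: miss, evict 7, frames (9 2 6)
9: hit
1: miss, evict 2, frames (6 9 1)
9: hit
7: miss, evict 6, frames (1 9 7)
6: miss, evict 1, frames (9 7 6)
9: hit
7: hit
2: miss, evict 6, frames (9 7 2)
9: hit
2: hit
9: hit
2: hit
Hits: 8.

8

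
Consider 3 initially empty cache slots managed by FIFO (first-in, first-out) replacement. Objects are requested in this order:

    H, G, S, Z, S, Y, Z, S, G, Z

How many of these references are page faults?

H → miss, frames (H)
G → miss, frames (H G)
S → miss, frames (H G S)
Z → miss, evict H, frames (G S Z)
S → hit
Y → miss, evict G, frames (S Z Y)
Z → hit
S → hit
G → miss, evict S, frames (Z Y G)
Z → hit
Page faults: 6.

6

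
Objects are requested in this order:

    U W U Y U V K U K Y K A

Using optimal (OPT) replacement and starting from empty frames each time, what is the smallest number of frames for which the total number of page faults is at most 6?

3

f=1: 12 faults
f=2: 7 faults
f=3: 6 faults
f=4: 6 faults
f=5: 6 faults
f=6: 6 faults
Smallest f with faults ≤ 6 is 3.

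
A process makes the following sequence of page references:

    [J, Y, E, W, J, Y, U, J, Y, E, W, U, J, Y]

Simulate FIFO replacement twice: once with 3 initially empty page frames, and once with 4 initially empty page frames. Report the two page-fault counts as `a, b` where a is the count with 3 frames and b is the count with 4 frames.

11, 12

3 frames: F F F F F F F . . F F . F F → 11 faults.
4 frames: F F F F . . F F F F F F F F → 12 faults.
12 > 11: adding a frame increased faults — Belady's anomaly.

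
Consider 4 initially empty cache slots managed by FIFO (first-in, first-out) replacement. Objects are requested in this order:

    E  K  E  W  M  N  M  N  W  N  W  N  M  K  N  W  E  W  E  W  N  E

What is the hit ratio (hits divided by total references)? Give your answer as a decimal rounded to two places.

0.73

E: fault, frames (E)
K: fault, frames (E K)
E: hit
W: fault, frames (E K W)
M: fault, frames (E K W M)
N: fault, evict E, frames (K W M N)
M: hit
N: hit
W: hit
N: hit
W: hit
N: hit
M: hit
K: hit
N: hit
W: hit
E: fault, evict K, frames (W M N E)
W: hit
E: hit
W: hit
N: hit
E: hit
Hits: 16 of 22 references → 16/22 = 0.7273.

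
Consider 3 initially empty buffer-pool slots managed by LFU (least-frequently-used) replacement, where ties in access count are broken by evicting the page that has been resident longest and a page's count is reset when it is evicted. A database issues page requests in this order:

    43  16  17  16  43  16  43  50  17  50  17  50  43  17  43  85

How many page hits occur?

6

43 → miss, frames [43]
16 → miss, frames [43, 16]
17 → miss, frames [43, 16, 17]
16 → hit
43 → hit
16 → hit
43 → hit
50 → miss, evict 17, frames [43, 16, 50]
17 → miss, evict 50, frames [43, 16, 17]
50 → miss, evict 17, frames [43, 16, 50]
17 → miss, evict 50, frames [43, 16, 17]
50 → miss, evict 17, frames [43, 16, 50]
43 → hit
17 → miss, evict 50, frames [43, 16, 17]
43 → hit
85 → miss, evict 17, frames [43, 16, 85]
Hits: 6.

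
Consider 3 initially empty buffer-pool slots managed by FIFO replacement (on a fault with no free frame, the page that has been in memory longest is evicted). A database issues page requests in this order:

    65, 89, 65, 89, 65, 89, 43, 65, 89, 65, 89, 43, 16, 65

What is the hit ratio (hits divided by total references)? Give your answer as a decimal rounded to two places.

65: fault, frames (65)
89: fault, frames (65 89)
65: hit
89: hit
65: hit
89: hit
43: fault, frames (65 89 43)
65: hit
89: hit
65: hit
89: hit
43: hit
16: fault, evict 65, frames (89 43 16)
65: fault, evict 89, frames (43 16 65)
Hits: 9 of 14 references → 9/14 = 0.6429.

0.64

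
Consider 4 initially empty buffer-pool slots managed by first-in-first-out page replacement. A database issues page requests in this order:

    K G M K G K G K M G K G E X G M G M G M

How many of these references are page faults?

5

K -> miss, frames [K]
G -> miss, frames [K, G]
M -> miss, frames [K, G, M]
K -> hit
G -> hit
K -> hit
G -> hit
K -> hit
M -> hit
G -> hit
K -> hit
G -> hit
E -> miss, frames [K, G, M, E]
X -> miss, evict K, frames [G, M, E, X]
G -> hit
M -> hit
G -> hit
M -> hit
G -> hit
M -> hit
Page faults: 5.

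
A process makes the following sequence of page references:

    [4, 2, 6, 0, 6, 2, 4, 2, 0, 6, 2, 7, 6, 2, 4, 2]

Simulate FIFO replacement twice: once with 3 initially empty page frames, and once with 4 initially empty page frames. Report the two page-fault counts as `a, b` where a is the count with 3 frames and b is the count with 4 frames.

3 frames: F F F F . . F F . F . F . . F F → 10 faults.
4 frames: F F F F . . . . . . . F . . F F → 7 faults.
7 < 10: adding a frame reduced faults, as is typical.

10, 7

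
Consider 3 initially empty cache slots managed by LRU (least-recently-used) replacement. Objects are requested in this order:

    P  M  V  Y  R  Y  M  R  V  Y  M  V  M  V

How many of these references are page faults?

P -> miss, frames {P}
M -> miss, frames {P,M}
V -> miss, frames {P,M,V}
Y -> miss, evict P, frames {M,V,Y}
R -> miss, evict M, frames {V,Y,R}
Y -> hit
M -> miss, evict V, frames {R,Y,M}
R -> hit
V -> miss, evict Y, frames {M,R,V}
Y -> miss, evict M, frames {R,V,Y}
M -> miss, evict R, frames {V,Y,M}
V -> hit
M -> hit
V -> hit
Page faults: 9.

9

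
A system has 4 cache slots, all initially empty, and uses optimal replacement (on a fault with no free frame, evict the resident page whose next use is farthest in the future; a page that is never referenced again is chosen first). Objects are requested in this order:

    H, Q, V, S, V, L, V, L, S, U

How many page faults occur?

H: miss, frames (H)
Q: miss, frames (H Q)
V: miss, frames (H Q V)
S: miss, frames (H Q V S)
V: hit
L: miss, evict Q, frames (H V S L)
V: hit
L: hit
S: hit
U: miss, evict L, frames (H V S U)
Page faults: 6.

6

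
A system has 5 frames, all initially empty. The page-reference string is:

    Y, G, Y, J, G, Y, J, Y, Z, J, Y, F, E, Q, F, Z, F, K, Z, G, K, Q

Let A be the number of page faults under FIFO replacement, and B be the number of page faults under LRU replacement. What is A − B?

Under FIFO: F F . F . . . . F . . F F F . . . F . F . . → 9 faults.
Under LRU: F F . F . . . . F . . F F F . F . F . F . . → 10 faults.
A − B = 9 − 10 = -1.

-1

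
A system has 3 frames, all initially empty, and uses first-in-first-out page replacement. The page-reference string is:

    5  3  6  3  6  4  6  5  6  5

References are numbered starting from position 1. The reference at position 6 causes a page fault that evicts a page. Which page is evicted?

5

pos 1: 5 → miss, frames [5]
pos 2: 3 → miss, frames [5, 3]
pos 3: 6 → miss, frames [5, 3, 6]
pos 4: 3 → hit
pos 5: 6 → hit
pos 6: 4 → miss, evict 5, frames [3, 6, 4]
At position 6, page 5 is evicted.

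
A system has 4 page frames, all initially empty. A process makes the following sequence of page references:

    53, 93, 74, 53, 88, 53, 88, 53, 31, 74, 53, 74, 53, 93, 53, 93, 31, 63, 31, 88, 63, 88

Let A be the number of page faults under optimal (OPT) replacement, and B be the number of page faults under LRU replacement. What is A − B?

-1

Under OPT: F F F . F . . . F . . . . . . . . F . F . . → 7 faults.
Under LRU: F F F . F . . . F . . . . F . . . F . F . . → 8 faults.
A − B = 7 − 8 = -1.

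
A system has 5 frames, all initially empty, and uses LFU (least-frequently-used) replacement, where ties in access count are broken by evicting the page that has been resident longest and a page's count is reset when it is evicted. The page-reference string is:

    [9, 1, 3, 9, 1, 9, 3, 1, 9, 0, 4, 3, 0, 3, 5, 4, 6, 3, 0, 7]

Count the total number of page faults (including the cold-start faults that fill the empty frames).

9

9 → fault, frames {9}
1 → fault, frames {9,1}
3 → fault, frames {9,1,3}
9 → hit
1 → hit
9 → hit
3 → hit
1 → hit
9 → hit
0 → fault, frames {9,1,3,0}
4 → fault, frames {9,1,3,0,4}
3 → hit
0 → hit
3 → hit
5 → fault, evict 4, frames {9,1,3,0,5}
4 → fault, evict 5, frames {9,1,3,0,4}
6 → fault, evict 4, frames {9,1,3,0,6}
3 → hit
0 → hit
7 → fault, evict 6, frames {9,1,3,0,7}
Page faults: 9.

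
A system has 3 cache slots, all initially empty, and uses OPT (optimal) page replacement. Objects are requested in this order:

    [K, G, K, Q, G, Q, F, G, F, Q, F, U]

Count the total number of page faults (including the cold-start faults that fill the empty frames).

K → miss, frames {K}
G → miss, frames {K,G}
K → hit
Q → miss, frames {K,G,Q}
G → hit
Q → hit
F → miss, evict K, frames {G,Q,F}
G → hit
F → hit
Q → hit
F → hit
U → miss, evict F, frames {G,Q,U}
Page faults: 5.

5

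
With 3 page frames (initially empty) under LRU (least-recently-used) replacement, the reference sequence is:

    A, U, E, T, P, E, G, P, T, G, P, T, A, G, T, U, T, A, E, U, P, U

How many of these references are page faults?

A: fault, frames (A)
U: fault, frames (A U)
E: fault, frames (A U E)
T: fault, evict A, frames (U E T)
P: fault, evict U, frames (E T P)
E: hit
G: fault, evict T, frames (P E G)
P: hit
T: fault, evict E, frames (G P T)
G: hit
P: hit
T: hit
A: fault, evict G, frames (P T A)
G: fault, evict P, frames (T A G)
T: hit
U: fault, evict A, frames (G T U)
T: hit
A: fault, evict G, frames (U T A)
E: fault, evict U, frames (T A E)
U: fault, evict T, frames (A E U)
P: fault, evict A, frames (E U P)
U: hit
Page faults: 14.

14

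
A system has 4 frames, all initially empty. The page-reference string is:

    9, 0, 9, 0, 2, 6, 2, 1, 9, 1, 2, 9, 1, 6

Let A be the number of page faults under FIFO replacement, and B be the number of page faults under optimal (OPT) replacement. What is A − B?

1

Under FIFO: F F . . F F . F F . . . . . → 6 faults.
Under OPT: F F . . F F . F . . . . . . → 5 faults.
A − B = 6 − 5 = 1.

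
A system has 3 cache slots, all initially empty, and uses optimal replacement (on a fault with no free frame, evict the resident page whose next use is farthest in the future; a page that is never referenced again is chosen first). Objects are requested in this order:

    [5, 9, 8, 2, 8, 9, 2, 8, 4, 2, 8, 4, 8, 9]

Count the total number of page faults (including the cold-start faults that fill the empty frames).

6

5: miss, frames (5)
9: miss, frames (5 9)
8: miss, frames (5 9 8)
2: miss, evict 5, frames (9 8 2)
8: hit
9: hit
2: hit
8: hit
4: miss, evict 9, frames (8 2 4)
2: hit
8: hit
4: hit
8: hit
9: miss, evict 4, frames (8 2 9)
Page faults: 6.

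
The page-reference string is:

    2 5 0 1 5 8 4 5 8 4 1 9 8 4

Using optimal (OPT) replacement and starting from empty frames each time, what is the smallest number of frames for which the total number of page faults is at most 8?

f=1: 14 faults
f=2: 10 faults
f=3: 8 faults
f=4: 7 faults
f=5: 7 faults
f=6: 7 faults
f=7: 7 faults
Smallest f with faults ≤ 8 is 3.

3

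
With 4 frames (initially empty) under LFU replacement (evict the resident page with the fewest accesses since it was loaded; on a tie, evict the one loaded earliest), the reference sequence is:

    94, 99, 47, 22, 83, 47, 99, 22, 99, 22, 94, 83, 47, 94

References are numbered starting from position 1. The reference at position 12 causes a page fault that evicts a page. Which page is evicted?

pos 1: 94 -> fault, frames {94}
pos 2: 99 -> fault, frames {94,99}
pos 3: 47 -> fault, frames {94,99,47}
pos 4: 22 -> fault, frames {94,99,47,22}
pos 5: 83 -> fault, evict 94, frames {99,47,22,83}
pos 6: 47 -> hit
pos 7: 99 -> hit
pos 8: 22 -> hit
pos 9: 99 -> hit
pos 10: 22 -> hit
pos 11: 94 -> fault, evict 83, frames {99,47,22,94}
pos 12: 83 -> fault, evict 94, frames {99,47,22,83}
At position 12, page 94 is evicted.

94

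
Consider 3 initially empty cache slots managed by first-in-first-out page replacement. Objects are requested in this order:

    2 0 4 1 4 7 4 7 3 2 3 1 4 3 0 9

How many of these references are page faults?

2 → miss, frames {2}
0 → miss, frames {2,0}
4 → miss, frames {2,0,4}
1 → miss, evict 2, frames {0,4,1}
4 → hit
7 → miss, evict 0, frames {4,1,7}
4 → hit
7 → hit
3 → miss, evict 4, frames {1,7,3}
2 → miss, evict 1, frames {7,3,2}
3 → hit
1 → miss, evict 7, frames {3,2,1}
4 → miss, evict 3, frames {2,1,4}
3 → miss, evict 2, frames {1,4,3}
0 → miss, evict 1, frames {4,3,0}
9 → miss, evict 4, frames {3,0,9}
Page faults: 12.

12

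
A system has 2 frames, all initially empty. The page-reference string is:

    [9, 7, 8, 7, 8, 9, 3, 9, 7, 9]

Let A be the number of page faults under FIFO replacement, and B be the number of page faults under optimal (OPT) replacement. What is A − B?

1

Under FIFO: F F F . . F F . F F → 7 faults.
Under OPT: F F F . . F F . F . → 6 faults.
A − B = 7 − 6 = 1.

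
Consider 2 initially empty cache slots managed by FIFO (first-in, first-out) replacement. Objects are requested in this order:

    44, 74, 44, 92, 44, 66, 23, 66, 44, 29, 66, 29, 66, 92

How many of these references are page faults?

44 -> fault, frames (44)
74 -> fault, frames (44 74)
44 -> hit
92 -> fault, evict 44, frames (74 92)
44 -> fault, evict 74, frames (92 44)
66 -> fault, evict 92, frames (44 66)
23 -> fault, evict 44, frames (66 23)
66 -> hit
44 -> fault, evict 66, frames (23 44)
29 -> fault, evict 23, frames (44 29)
66 -> fault, evict 44, frames (29 66)
29 -> hit
66 -> hit
92 -> fault, evict 29, frames (66 92)
Page faults: 10.

10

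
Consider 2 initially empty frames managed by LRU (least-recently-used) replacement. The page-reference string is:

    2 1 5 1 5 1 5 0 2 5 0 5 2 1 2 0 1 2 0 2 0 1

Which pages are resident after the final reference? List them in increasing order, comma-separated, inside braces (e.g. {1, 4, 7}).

{0, 1}

2: fault, frames (2)
1: fault, frames (2 1)
5: fault, evict 2, frames (1 5)
1: hit
5: hit
1: hit
5: hit
0: fault, evict 1, frames (5 0)
2: fault, evict 5, frames (0 2)
5: fault, evict 0, frames (2 5)
0: fault, evict 2, frames (5 0)
5: hit
2: fault, evict 0, frames (5 2)
1: fault, evict 5, frames (2 1)
2: hit
0: fault, evict 1, frames (2 0)
1: fault, evict 2, frames (0 1)
2: fault, evict 0, frames (1 2)
0: fault, evict 1, frames (2 0)
2: hit
0: hit
1: fault, evict 2, frames (0 1)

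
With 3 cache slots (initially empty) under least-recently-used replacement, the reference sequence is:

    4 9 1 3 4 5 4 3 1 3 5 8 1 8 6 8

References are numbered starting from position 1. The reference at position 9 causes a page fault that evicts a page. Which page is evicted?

5

pos 1: 4 → miss, frames (4)
pos 2: 9 → miss, frames (4 9)
pos 3: 1 → miss, frames (4 9 1)
pos 4: 3 → miss, evict 4, frames (9 1 3)
pos 5: 4 → miss, evict 9, frames (1 3 4)
pos 6: 5 → miss, evict 1, frames (3 4 5)
pos 7: 4 → hit
pos 8: 3 → hit
pos 9: 1 → miss, evict 5, frames (4 3 1)
At position 9, page 5 is evicted.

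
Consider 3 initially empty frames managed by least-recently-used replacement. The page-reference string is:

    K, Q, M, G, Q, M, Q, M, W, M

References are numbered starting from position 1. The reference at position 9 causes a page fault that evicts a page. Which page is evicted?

pos 1: K -> fault, frames {K}
pos 2: Q -> fault, frames {K,Q}
pos 3: M -> fault, frames {K,Q,M}
pos 4: G -> fault, evict K, frames {Q,M,G}
pos 5: Q -> hit
pos 6: M -> hit
pos 7: Q -> hit
pos 8: M -> hit
pos 9: W -> fault, evict G, frames {Q,M,W}
At position 9, page G is evicted.

G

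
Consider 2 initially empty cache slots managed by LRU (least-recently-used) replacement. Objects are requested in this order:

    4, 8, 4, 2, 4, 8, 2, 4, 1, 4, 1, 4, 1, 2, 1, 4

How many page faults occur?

4 -> fault, frames (4)
8 -> fault, frames (4 8)
4 -> hit
2 -> fault, evict 8, frames (4 2)
4 -> hit
8 -> fault, evict 2, frames (4 8)
2 -> fault, evict 4, frames (8 2)
4 -> fault, evict 8, frames (2 4)
1 -> fault, evict 2, frames (4 1)
4 -> hit
1 -> hit
4 -> hit
1 -> hit
2 -> fault, evict 4, frames (1 2)
1 -> hit
4 -> fault, evict 2, frames (1 4)
Page faults: 9.

9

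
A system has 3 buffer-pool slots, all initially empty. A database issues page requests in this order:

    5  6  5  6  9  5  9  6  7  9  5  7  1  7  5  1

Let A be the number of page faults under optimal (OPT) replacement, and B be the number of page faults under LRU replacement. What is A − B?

-1

Under OPT: F F . . F . . . F . . . F . . . → 5 faults.
Under LRU: F F . . F . . . F . F . F . . . → 6 faults.
A − B = 5 − 6 = -1.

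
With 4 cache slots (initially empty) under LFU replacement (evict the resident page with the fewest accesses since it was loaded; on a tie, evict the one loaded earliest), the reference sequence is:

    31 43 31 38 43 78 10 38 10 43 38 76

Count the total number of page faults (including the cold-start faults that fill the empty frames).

31 → fault, frames [31]
43 → fault, frames [31, 43]
31 → hit
38 → fault, frames [31, 43, 38]
43 → hit
78 → fault, frames [31, 43, 38, 78]
10 → fault, evict 38, frames [31, 43, 78, 10]
38 → fault, evict 78, frames [31, 43, 10, 38]
10 → hit
43 → hit
38 → hit
76 → fault, evict 31, frames [43, 10, 38, 76]
Page faults: 7.

7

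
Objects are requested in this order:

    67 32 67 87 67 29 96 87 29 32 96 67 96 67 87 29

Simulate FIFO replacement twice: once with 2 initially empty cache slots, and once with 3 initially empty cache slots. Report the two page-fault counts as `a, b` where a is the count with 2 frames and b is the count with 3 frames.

13, 9

2 frames: F F . F F F F F F F F F . . F F → 13 faults.
3 frames: F F . F . F F . . F . F . . F F → 9 faults.
9 < 13: adding a frame reduced faults, as is typical.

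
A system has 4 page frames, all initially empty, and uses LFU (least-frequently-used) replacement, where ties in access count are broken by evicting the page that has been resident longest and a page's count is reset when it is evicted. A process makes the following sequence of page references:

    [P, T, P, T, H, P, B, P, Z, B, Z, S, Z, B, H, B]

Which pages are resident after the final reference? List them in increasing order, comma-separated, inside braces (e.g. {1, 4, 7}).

{B, H, P, Z}

P -> fault, frames [P]
T -> fault, frames [P, T]
P -> hit
T -> hit
H -> fault, frames [P, T, H]
P -> hit
B -> fault, frames [P, T, H, B]
P -> hit
Z -> fault, evict H, frames [P, T, B, Z]
B -> hit
Z -> hit
S -> fault, evict T, frames [P, B, Z, S]
Z -> hit
B -> hit
H -> fault, evict S, frames [P, B, Z, H]
B -> hit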